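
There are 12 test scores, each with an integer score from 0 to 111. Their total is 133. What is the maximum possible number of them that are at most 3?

11

Each value at 3 or below falls at least 111 − 3 = 108 short of the ceiling 111.
The ceiling total is 12 × 111 = 1332, and we need 133, so at most ⌊(1332 − 133)/108⌋ = 11 can be that low.
k = 11 is achieved by 11 values at 3 and 1 at 111, total 144; lower one of the 111's by 11 (still > 3) to reach 133.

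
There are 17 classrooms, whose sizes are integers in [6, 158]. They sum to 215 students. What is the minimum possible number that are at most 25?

Let j be the number exceeding 25. Then the total is ≥ 26·j + 6·(17 − j) = 102 + 20j.
So 20j ≤ 113 and j ≤ 5; hence at least 17 − 5 = 12 are ≤ 25.
Exactly 12 works: 12 values at 6 and 5 at 26 total 202; raise one of the low values by 13 (still ≤ 25) to hit 215.

12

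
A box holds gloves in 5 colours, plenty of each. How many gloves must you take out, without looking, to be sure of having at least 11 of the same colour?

51

In the worst case you draw 10 of each of the 5 colours: 5 × 10 = 50.
One more forces 11 of some colour, so 50 + 1 = 51.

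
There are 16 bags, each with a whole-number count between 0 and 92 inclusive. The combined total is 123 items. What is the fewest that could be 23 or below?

11

Each value above 23 is at least 24, contributing at least 24 − 0 = 24 above the floor 0.
The sum exceeds the floor total 0 by 123, so at most ⌊123/24⌋ = 5 exceed 23, and at least 11 are ≤ 23.
Exactly 11 works: 11 values at 0 and 5 at 24 total 120; raise one of the low values by 3 (still ≤ 23) to hit 123.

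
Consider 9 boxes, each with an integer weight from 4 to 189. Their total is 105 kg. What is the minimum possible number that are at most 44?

Let j be the number exceeding 44. Then the total is ≥ 45·j + 4·(9 − j) = 36 + 41j.
So 41j ≤ 69 and j ≤ 1; hence at least 9 − 1 = 8 are ≤ 44.
Exactly 8 works: 8 values at 4 and 1 at 45 total 77; raise one of the low values by 28 (still ≤ 44) to hit 105.

8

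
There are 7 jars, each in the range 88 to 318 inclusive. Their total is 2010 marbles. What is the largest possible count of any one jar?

318

To make one jar as large as possible, make the other 6 as small as possible.
The other 6 contribute at least 6 × 88 = 528, leaving at most 2010 − 528 = 1482.
But each jar is capped at 318, so the maximum is 318.
Achievable: one at 318 and the other 6 totalling 1692, which fits since 6 × 88 ≤ 1692 ≤ 6 × 318.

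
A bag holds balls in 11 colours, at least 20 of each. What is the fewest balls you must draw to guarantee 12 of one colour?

In the worst case you draw 11 of each of the 11 colours: 11 × 11 = 121.
One more forces 12 of some colour, so 121 + 1 = 122.

122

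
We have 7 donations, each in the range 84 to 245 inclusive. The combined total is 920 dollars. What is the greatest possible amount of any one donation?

245

To make one donation as large as possible, make the other 6 as small as possible.
The other 6 contribute at least 6 × 84 = 504, leaving at most 920 − 504 = 416.
But each donation is capped at 245, so the maximum is 245.
Achievable: one at 245 and the other 6 totalling 675, which fits since 6 × 84 ≤ 675 ≤ 6 × 245.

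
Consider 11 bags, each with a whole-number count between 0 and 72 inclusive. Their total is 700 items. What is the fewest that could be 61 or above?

4

If only k of them are at least 61, the other 11 − k are at most 60, so the total is at most k·72 + (11 − k)·60.
This must reach 700, so k·72 + (11 − k)·60 ≥ 700, giving k ≥ 4.
Exactly 4 works: 4 values at 72 and 7 at 60 total 708; lower one of the high values by 8 (still ≥ 61) to hit 700.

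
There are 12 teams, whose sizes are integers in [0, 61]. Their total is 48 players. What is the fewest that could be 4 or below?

If only k of them are at most 4, the other 12 − k are at least 5, so the total is at least (12 − k)·5 + k·0.
This is ≤ 48, so (12 − k)·5 + 0k ≤ 48, which gives k ≥ 3.
Exactly 3 works: 3 values at 0 and 9 at 5 total 45; raise one of the low values by 3 (still ≤ 4) to hit 48.

3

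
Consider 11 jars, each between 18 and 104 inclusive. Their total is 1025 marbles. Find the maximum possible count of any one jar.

Maximizing one value means minimizing the remaining 10.
The other 10 contribute at least 10 × 18 = 180, leaving at most 1025 − 180 = 845.
But each jar is capped at 104, so the maximum is 104.
Achievable: one at 104 and the other 10 totalling 921, which fits since 10 × 18 ≤ 921 ≤ 10 × 104.

104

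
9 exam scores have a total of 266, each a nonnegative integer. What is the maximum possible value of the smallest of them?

29

The average is 266/9 < 30, so some value is ≤ 29.
Taking 4 copies of 29 and 5 copies of 30 gives exactly 266, so 29 is attained.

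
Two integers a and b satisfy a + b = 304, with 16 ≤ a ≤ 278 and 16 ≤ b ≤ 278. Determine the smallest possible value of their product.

ab = a(304 − a) is concave in a, so over [26, 278] it is minimized at an endpoint.
At the endpoint a = 26, b = 304 − 26 = 278, so ab = 26 × 278 = 7228.

7228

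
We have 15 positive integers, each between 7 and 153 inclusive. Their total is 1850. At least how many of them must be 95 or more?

If only k of them are at least 95, the other 15 − k are at most 94, so the total is at most k·153 + (15 − k)·94.
This must reach 1850, so k·153 + (15 − k)·94 ≥ 1850, giving k ≥ 8.
Exactly 8 works: 8 values at 153 and 7 at 94 total 1882; lower one of the high values by 32 (still ≥ 95) to hit 1850.

8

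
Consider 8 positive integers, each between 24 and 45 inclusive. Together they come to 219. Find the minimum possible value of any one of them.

Minimizing one value means maximizing the remaining 7.
The other 7 can take up 7 × 45 = 315 ≥ 219 − 24, so one integer can sit at its floor of 24.
Achievable: one at 24 and the other 7 totalling 195, which fits since 7 × 24 ≤ 195 ≤ 7 × 45.

24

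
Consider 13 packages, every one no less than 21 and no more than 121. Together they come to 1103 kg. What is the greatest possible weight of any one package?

To make one package as large as possible, make the other 12 as small as possible.
The other 12 contribute at least 12 × 21 = 252, leaving at most 1103 − 252 = 851.
But each package is capped at 121, so the maximum is 121.
Achievable: one at 121 and the other 12 totalling 982, which fits since 12 × 21 ≤ 982 ≤ 12 × 121.

121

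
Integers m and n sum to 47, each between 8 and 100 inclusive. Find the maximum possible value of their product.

For a fixed sum, the product mn is largest when m and n are as close as possible.
Taking m = 23 and n = 24 (both in [8, 100]) gives mn = 552.

552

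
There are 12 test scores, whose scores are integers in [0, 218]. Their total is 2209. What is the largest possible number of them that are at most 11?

Suppose k of them are at most 11. Those contribute at most 11 each and the rest at most 218 each.
So the total is at most 11k + 218(12 − k) = 2616 − 207k. This must still be ≥ 2209, so k ≤ 1.
k = 1 is achieved by 1 value at 11 and 11 at 218, total 2409; lower one of the 218's by 200 (still > 11) to reach 2209.

1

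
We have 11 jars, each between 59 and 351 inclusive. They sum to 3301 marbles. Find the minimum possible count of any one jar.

59

Minimizing one value means maximizing the remaining 10.
The other 10 can take up 10 × 351 = 3510 ≥ 3301 − 59, so one jar can sit at its floor of 59.
Achievable: one at 59 and the other 10 totalling 3242, which fits since 10 × 59 ≤ 3242 ≤ 10 × 351.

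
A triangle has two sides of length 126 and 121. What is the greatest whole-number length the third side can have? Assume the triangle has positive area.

246

The third side must be less than 126 + 121 = 247.
The largest integer below 247 is 246.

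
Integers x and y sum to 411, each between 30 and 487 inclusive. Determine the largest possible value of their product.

With x + y fixed, xy peaks when the two are closest together.
Taking x = 205 and y = 206 (both in [30, 487]) gives xy = 42230.

42230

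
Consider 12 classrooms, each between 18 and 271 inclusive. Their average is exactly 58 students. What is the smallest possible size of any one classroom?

18

Minimizing one value means maximizing the remaining 11.
The total is 12 × 58 = 696.
The other 11 can take up 11 × 271 = 2981 ≥ 696 − 18, so one classroom can sit at its floor of 18.
Achievable: one at 18 and the other 11 totalling 678, which fits since 11 × 18 ≤ 678 ≤ 11 × 271.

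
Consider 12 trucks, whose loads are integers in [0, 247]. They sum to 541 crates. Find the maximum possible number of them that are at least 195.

2

Suppose k of them are at least 195. Those contribute at least 195 each and the other 12 − k at least 0 each.
So the total is at least 195k + 0(12 − k) = 0 + 195k. This must be ≤ 541, giving k ≤ 2.
k = 2 is achieved by 2 values at 195 and 10 at 0, total 390; add 151 to one value (staying below 195) to reach 541.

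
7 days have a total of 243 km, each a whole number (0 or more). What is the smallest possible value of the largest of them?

If every one of the 7 were at most 34, the total would be at most 7 × 34 = 238 < 243.
Achievable: 5 of them at 35 and 2 at 34 total 243.

35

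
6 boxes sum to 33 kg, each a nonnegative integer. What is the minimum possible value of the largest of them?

The average is 33/6 > 5, so not all 6 can be 5 or less; the largest is ≥ 6.
Achievable: 3 of them at 6 and 3 at 5 total 33.

6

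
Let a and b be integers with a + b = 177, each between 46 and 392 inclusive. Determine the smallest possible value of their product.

ab = a(177 − a) is concave in a, so over [46, 131] it is minimized at an endpoint.
The extreme feasible split is a = 46, b = 131, giving ab = 6026.

6026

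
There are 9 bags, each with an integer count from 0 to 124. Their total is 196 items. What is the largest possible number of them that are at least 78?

2

With k values at 78 or above and the rest at least 0, the sum is at least 0 + 78k.
Since the sum is 196, we need 78k ≤ 196, i.e. k ≤ 2.
k = 2 is achieved by 2 values at 78 and 7 at 0, total 156; add 40 to one value (staying below 78) to reach 196.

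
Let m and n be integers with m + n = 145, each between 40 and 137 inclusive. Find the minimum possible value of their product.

For a fixed sum, mn is smallest when m and n are as far apart as possible.
The extreme feasible split is m = 40, n = 105, giving mn = 4200.

4200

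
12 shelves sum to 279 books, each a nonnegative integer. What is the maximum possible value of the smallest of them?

23

If every one of the 12 were at least 24, the total would be at least 12 × 24 = 288 > 279.
Taking 9 copies of 23 and 3 copies of 24 gives exactly 279, so 23 is attained.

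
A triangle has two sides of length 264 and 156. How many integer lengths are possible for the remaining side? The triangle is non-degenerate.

311

The triangle inequality gives |264 − 156| < c < 264 + 156, i.e. 108 < c < 420.
So c can be any integer from 109 to 419: 311 values.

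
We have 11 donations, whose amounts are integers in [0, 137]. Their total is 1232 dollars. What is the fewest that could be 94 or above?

5

Each value short of 94 is at most 93, costing at least 137 − 93 = 44 against the maximum total of 1507.
We can afford to lose at most 1507 − 1232 = 275, so at most ⌊275/44⌋ = 6 fall short, and at least 5 are ≥ 94.
Exactly 5 works: 5 values at 137 and 6 at 93 total 1243; lower one of the high values by 11 (still ≥ 94) to hit 1232.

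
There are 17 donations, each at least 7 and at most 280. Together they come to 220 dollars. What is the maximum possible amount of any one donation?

To make one donation as large as possible, make the other 16 as small as possible.
The other 16 contribute at least 16 × 7 = 112, leaving at most 220 − 112 = 108.
Since 108 ≤ 280, this is achievable: one at 108 and 16 at 7.

108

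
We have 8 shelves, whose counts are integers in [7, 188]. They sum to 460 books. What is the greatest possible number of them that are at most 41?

Suppose k of them are at most 41. Those contribute at most 41 each and the rest at most 188 each.
So the total is at most 41k + 188(8 − k) = 1504 − 147k. This must still be ≥ 460, so k ≤ 7.
k = 7 is achieved by 7 values at 41 and 1 at 188, total 475; lower one of the 188's by 15 (still > 41) to reach 460.

7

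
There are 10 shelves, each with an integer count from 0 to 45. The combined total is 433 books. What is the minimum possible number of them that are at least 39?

8

Suppose at most 10 − j of them reach 39; then j values are ≤ 38 and the rest ≤ 45.
The total is then ≤ 38·j + 45·(10 − j) = 450 − 7j. For this to be ≥ 433 we need j ≤ 2, so at least 10 − 2 = 8 must reach 39.
Exactly 8 works: 8 values at 45 and 2 at 38 total 436; lower one of the high values by 3 (still ≥ 39) to hit 433.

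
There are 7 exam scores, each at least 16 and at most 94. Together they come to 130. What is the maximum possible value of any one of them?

To make one score as large as possible, make the other 6 as small as possible.
The other 6 contribute at least 6 × 16 = 96, leaving at most 130 − 96 = 34.
Since 34 ≤ 94, this is achievable: one at 34 and 6 at 16.

34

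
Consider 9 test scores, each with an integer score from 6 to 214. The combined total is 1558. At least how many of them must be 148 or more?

Suppose at most 9 − j of them reach 148; then j values are ≤ 147 and the rest ≤ 214.
The total is then ≤ 147·j + 214·(9 − j) = 1926 − 67j. For this to be ≥ 1558 we need j ≤ 5, so at least 9 − 5 = 4 must reach 148.
Exactly 4 works: 4 values at 214 and 5 at 147 total 1591; lower one of the high values by 33 (still ≥ 148) to hit 1558.

4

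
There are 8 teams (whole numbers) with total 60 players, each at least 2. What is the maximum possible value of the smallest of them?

The average is 60/8 < 8, so some value is ≤ 7.
Taking 4 copies of 7 and 4 copies of 8 gives exactly 60, so 7 is attained.

7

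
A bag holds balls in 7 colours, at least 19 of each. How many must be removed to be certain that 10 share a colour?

You could draw 9 of every colour without reaching 10 of any — 63 in all.
One more forces 10 of some colour, so 63 + 1 = 64.

64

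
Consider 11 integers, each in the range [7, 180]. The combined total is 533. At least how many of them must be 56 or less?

2

If only k of them are at most 56, the other 11 − k are at least 57, so the total is at least (11 − k)·57 + k·7.
This is ≤ 533, so (11 − k)·57 + 7k ≤ 533, which gives k ≥ 2.
Exactly 2 works: 2 values at 7 and 9 at 57 total 527; raise one of the low values by 6 (still ≤ 56) to hit 533.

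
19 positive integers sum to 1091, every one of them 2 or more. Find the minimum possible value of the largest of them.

If every one of the 19 were at most 57, the total would be at most 19 × 57 = 1083 < 1091.
Equality holds with 8 values of 58 and 11 values of 57.

58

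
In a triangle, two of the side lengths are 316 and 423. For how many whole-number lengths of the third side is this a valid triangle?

The triangle inequality gives |316 − 423| < c < 316 + 423, i.e. 107 < c < 739.
So c can be any integer from 108 to 738: 631 values.

631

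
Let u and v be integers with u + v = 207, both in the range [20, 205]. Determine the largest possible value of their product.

For a fixed sum, the product uv is largest when u and v are as close as possible.
Taking u = 103 and v = 104 (both in [20, 205]) gives uv = 10712.

10712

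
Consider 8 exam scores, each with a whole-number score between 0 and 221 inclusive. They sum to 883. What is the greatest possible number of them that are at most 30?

4

Suppose k of them are at most 30. Those contribute at most 30 each and the rest at most 221 each.
So the total is at most 30k + 221(8 − k) = 1768 − 191k. This must still be ≥ 883, so k ≤ 4.
k = 4 is achieved by 4 values at 30 and 4 at 221, total 1004; lower one of the 221's by 121 (still > 30) to reach 883.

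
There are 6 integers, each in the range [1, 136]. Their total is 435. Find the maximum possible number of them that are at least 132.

With k values at 132 or above and the rest at least 1, the sum is at least 6 + 131k.
Since the sum is 435, we need 131k ≤ 429, i.e. k ≤ 3.
k = 3 is achieved by 3 values at 132 and 3 at 1, total 399; add 36 to one value (staying below 132) to reach 435.

3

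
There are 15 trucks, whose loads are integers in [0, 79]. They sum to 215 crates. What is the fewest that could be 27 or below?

Let j be the number exceeding 27. Then the total is ≥ 28·j + 0·(15 − j) = 0 + 28j.
So 28j ≤ 215 and j ≤ 7; hence at least 15 − 7 = 8 are ≤ 27.
Exactly 8 works: 8 values at 0 and 7 at 28 total 196; raise one of the low values by 19 (still ≤ 27) to hit 215.

8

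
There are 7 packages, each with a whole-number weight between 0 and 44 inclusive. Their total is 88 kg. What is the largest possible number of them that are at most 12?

6

Each value at 12 or below falls at least 44 − 12 = 32 short of the ceiling 44.
The ceiling total is 7 × 44 = 308, and we need 88, so at most ⌊(308 − 88)/32⌋ = 6 can be that low.
k = 6 is achieved by 6 values at 12 and 1 at 44, total 116; lower one of the 44's by 28 (still > 12) to reach 88.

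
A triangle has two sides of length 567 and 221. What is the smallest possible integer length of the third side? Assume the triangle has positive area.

347

The third side must exceed |567 − 221| = 346.
The smallest integer above 346 is 347.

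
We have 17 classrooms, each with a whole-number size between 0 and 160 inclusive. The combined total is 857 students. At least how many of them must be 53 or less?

If only k of them are at most 53, the other 17 − k are at least 54, so the total is at least (17 − k)·54 + k·0.
This is ≤ 857, so (17 − k)·54 + 0k ≤ 857, which gives k ≥ 2.
Exactly 2 works: 2 values at 0 and 15 at 54 total 810; raise one of the low values by 47 (still ≤ 53) to hit 857.

2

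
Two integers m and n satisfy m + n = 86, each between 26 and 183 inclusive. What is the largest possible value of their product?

mn = m(86 − m) is maximized when m is as near 86/2 as the bounds allow.
Taking m = 43 and n = 43 (both in [26, 183]) gives mn = 1849.

1849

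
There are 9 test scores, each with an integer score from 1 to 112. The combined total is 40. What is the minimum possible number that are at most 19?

8

Each value above 19 is at least 20, contributing at least 20 − 1 = 19 above the floor 1.
The sum exceeds the floor total 9 by 31, so at most ⌊31/19⌋ = 1 exceed 19, and at least 8 are ≤ 19.
Exactly 8 works: 8 values at 1 and 1 at 20 total 28; raise one of the low values by 12 (still ≤ 19) to hit 40.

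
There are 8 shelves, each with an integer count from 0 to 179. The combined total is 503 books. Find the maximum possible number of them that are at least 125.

If k of the values are ≥ 125, the total is ≥ 125k + 0(8 − k).
Setting 125k + 0(8 − k) ≤ 503 gives 125k ≤ 503, so k ≤ 4.
k = 4 is achieved by 4 values at 125 and 4 at 0, total 500; add 3 to one value (staying below 125) to reach 503.

4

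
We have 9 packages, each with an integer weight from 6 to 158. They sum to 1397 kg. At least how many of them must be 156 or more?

If only k of them are at least 156, the other 9 − k are at most 155, so the total is at most k·158 + (9 − k)·155.
This must reach 1397, so k·158 + (9 − k)·155 ≥ 1397, giving k ≥ 1.
Exactly 1 works: 1 value at 158 and 8 at 155 total 1398; lower one of the high values by 1 (still ≥ 156) to hit 1397.

1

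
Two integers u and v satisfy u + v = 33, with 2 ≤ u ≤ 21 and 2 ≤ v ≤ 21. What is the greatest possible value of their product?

With u + v fixed, uv peaks when the two are closest together.
Taking u = 16 and v = 17 (both in [2, 21]) gives uv = 272.

272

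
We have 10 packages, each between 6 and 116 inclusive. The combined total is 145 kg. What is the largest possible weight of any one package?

91

To make one package as large as possible, make the other 9 as small as possible.
The other 9 contribute at least 9 × 6 = 54, leaving at most 145 − 54 = 91.
Since 91 ≤ 116, this is achievable: one at 91 and 9 at 6.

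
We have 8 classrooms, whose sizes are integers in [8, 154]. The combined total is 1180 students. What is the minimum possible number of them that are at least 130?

Each value short of 130 is at most 129, costing at least 154 − 129 = 25 against the maximum total of 1232.
We can afford to lose at most 1232 − 1180 = 52, so at most ⌊52/25⌋ = 2 fall short, and at least 6 are ≥ 130.
Exactly 6 works: 6 values at 154 and 2 at 129 total 1182; lower one of the high values by 2 (still ≥ 130) to hit 1180.

6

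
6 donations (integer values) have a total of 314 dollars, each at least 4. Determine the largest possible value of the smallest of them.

The 6 values sum to 314, so their minimum is at most ⌊314/6⌋ = 52.
Taking 4 copies of 52 and 2 copies of 53 gives exactly 314, so 52 is attained.

52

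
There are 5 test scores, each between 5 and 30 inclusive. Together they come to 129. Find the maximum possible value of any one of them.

30

Maximizing one value means minimizing the remaining 4.
The other 4 contribute at least 4 × 5 = 20, leaving at most 129 − 20 = 109.
But each score is capped at 30, so the maximum is 30.
Achievable: one at 30 and the other 4 totalling 99, which fits since 4 × 5 ≤ 99 ≤ 4 × 30.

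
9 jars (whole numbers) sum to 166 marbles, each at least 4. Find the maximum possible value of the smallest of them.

The average is 166/9 < 19, so some value is ≤ 18.
Taking 5 copies of 18 and 4 copies of 19 gives exactly 166, so 18 is attained.

18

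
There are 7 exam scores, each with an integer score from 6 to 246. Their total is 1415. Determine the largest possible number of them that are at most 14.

1

Suppose k of them are at most 14. Those contribute at most 14 each and the rest at most 246 each.
So the total is at most 14k + 246(7 − k) = 1722 − 232k. This must still be ≥ 1415, so k ≤ 1.
k = 1 is achieved by 1 value at 14 and 6 at 246, total 1490; lower one of the 246's by 75 (still > 14) to reach 1415.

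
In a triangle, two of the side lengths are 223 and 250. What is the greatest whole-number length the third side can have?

The third side must be less than 223 + 250 = 473.
The largest integer below 473 is 472.

472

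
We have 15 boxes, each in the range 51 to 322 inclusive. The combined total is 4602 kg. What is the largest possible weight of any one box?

322

Maximizing one value means minimizing the remaining 14.
The other 14 contribute at least 14 × 51 = 714, leaving at most 4602 − 714 = 3888.
But each box is capped at 322, so the maximum is 322.
Achievable: one at 322 and the other 14 totalling 4280, which fits since 14 × 51 ≤ 4280 ≤ 14 × 322.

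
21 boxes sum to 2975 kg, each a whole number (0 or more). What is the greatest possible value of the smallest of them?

The average is 2975/21 < 142, so some value is ≤ 141.
Taking 7 copies of 141 and 14 copies of 142 gives exactly 2975, so 141 is attained.

141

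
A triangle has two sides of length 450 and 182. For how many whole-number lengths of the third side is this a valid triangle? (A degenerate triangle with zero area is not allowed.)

The triangle inequality gives |450 − 182| < c < 450 + 182, i.e. 268 < c < 632.
So c can be any integer from 269 to 631: 363 values.

363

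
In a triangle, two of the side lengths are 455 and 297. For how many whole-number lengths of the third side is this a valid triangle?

The triangle inequality gives |455 − 297| < c < 455 + 297, i.e. 158 < c < 752.
So c can be any integer from 159 to 751: 593 values.

593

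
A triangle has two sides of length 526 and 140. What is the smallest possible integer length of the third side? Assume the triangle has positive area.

387

The third side must exceed |526 − 140| = 386.
The smallest integer above 386 is 387.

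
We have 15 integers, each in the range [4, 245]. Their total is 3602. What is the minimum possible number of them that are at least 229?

Suppose at most 15 − j of them reach 229; then j values are ≤ 228 and the rest ≤ 245.
The total is then ≤ 228·j + 245·(15 − j) = 3675 − 17j. For this to be ≥ 3602 we need j ≤ 4, so at least 15 − 4 = 11 must reach 229.
Exactly 11 works: 11 values at 245 and 4 at 228 total 3607; lower one of the high values by 5 (still ≥ 229) to hit 3602.

11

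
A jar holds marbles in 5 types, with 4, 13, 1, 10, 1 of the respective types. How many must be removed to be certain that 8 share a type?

21

In the worst case you take as many as possible of each type without reaching 8: 4 + 7 + 1 + 7 + 1 = 20.
The next one must give 8 of some type, so 20 + 1 = 21.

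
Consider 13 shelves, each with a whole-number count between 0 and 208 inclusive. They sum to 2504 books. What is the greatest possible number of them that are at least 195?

Suppose k of them are at least 195. Those contribute at least 195 each and the other 13 − k at least 0 each.
So the total is at least 195k + 0(13 − k) = 0 + 195k. This must be ≤ 2504, giving k ≤ 12.
k = 12 is achieved by 12 values at 195 and 1 at 0, total 2340; add 164 to one value (staying below 195) to reach 2504.

12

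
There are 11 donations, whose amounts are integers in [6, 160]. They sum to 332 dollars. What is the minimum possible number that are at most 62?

7

If only k of them are at most 62, the other 11 − k are at least 63, so the total is at least (11 − k)·63 + k·6.
This is ≤ 332, so (11 − k)·63 + 6k ≤ 332, which gives k ≥ 7.
Exactly 7 works: 7 values at 6 and 4 at 63 total 294; raise one of the low values by 38 (still ≤ 62) to hit 332.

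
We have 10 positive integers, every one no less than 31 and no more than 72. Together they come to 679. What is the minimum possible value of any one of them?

31

To make one integer as small as possible, make the other 9 as large as possible.
The other 9 contribute at most 9 × 72 = 648, leaving at least 679 − 648 = 31.
Since 31 ≥ 31, this is achievable: one at 31 and 9 at 72.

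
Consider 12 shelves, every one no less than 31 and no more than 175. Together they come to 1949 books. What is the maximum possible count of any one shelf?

175

Maximizing one value means minimizing the remaining 11.
The other 11 contribute at least 11 × 31 = 341, leaving at most 1949 − 341 = 1608.
But each shelf is capped at 175, so the maximum is 175.
Achievable: one at 175 and the other 11 totalling 1774, which fits since 11 × 31 ≤ 1774 ≤ 11 × 175.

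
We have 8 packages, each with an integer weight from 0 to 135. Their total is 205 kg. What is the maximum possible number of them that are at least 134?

1

Suppose k of them are at least 134. Those contribute at least 134 each and the other 8 − k at least 0 each.
So the total is at least 134k + 0(8 − k) = 0 + 134k. This must be ≤ 205, giving k ≤ 1.
k = 1 is achieved by 1 value at 134 and 7 at 0, total 134; add 71 to one value (staying below 134) to reach 205.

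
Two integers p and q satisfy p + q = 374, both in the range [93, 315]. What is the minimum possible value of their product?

26133

pq = p(374 − p) is concave in p, so over [93, 281] it is minimized at an endpoint.
The extreme feasible split is p = 93, q = 281, giving pq = 26133.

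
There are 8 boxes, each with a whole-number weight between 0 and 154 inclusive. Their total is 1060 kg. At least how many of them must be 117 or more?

4

Each value short of 117 is at most 116, costing at least 154 − 116 = 38 against the maximum total of 1232.
We can afford to lose at most 1232 − 1060 = 172, so at most ⌊172/38⌋ = 4 fall short, and at least 4 are ≥ 117.
Exactly 4 works: 4 values at 154 and 4 at 116 total 1080; lower one of the high values by 20 (still ≥ 117) to hit 1060.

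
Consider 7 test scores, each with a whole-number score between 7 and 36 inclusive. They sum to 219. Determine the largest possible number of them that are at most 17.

Each value at 17 or below falls at least 36 − 17 = 19 short of the ceiling 36.
The ceiling total is 7 × 36 = 252, and we need 219, so at most ⌊(252 − 219)/19⌋ = 1 can be that low.
k = 1 is achieved by 1 value at 17 and 6 at 36, total 233; lower one of the 36's by 14 (still > 17) to reach 219.

1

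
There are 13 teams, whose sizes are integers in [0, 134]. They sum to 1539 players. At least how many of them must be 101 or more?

8

Each value short of 101 is at most 100, costing at least 134 − 100 = 34 against the maximum total of 1742.
We can afford to lose at most 1742 − 1539 = 203, so at most ⌊203/34⌋ = 5 fall short, and at least 8 are ≥ 101.
Exactly 8 works: 8 values at 134 and 5 at 100 total 1572; lower one of the high values by 33 (still ≥ 101) to hit 1539.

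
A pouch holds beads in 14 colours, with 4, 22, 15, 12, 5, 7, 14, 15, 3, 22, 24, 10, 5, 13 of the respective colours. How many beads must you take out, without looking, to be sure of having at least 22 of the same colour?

167

In the worst case you take as many as possible of each colour without reaching 22: 4 + 21 + 15 + 12 + 5 + 7 + 14 + 15 + 3 + 21 + 21 + 10 + 5 + 13 = 166.
The next one must give 22 of some colour, so 166 + 1 = 167.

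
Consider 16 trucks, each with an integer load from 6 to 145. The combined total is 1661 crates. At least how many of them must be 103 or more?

Suppose at most 16 − j of them reach 103; then j values are ≤ 102 and the rest ≤ 145.
The total is then ≤ 102·j + 145·(16 − j) = 2320 − 43j. For this to be ≥ 1661 we need j ≤ 15, so at least 16 − 15 = 1 must reach 103.
Exactly 1 works: 1 value at 145 and 15 at 102 total 1675; lower one of the high values by 14 (still ≥ 103) to hit 1661.

1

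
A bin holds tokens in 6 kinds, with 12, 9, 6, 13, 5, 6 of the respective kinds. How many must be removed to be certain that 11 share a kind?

47

In the worst case you take as many as possible of each kind without reaching 11: 10 + 9 + 6 + 10 + 5 + 6 = 46.
The next one must give 11 of some kind, so 46 + 1 = 47.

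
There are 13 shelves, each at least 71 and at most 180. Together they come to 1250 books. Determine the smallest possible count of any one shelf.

71

Minimizing one value means maximizing the remaining 12.
The other 12 can take up 12 × 180 = 2160 ≥ 1250 − 71, so one shelf can sit at its floor of 71.
Achievable: one at 71 and the other 12 totalling 1179, which fits since 12 × 71 ≤ 1179 ≤ 12 × 180.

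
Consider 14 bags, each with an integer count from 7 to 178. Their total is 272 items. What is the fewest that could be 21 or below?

3

If only k of them are at most 21, the other 14 − k are at least 22, so the total is at least (14 − k)·22 + k·7.
This is ≤ 272, so (14 − k)·22 + 7k ≤ 272, which gives k ≥ 3.
Exactly 3 works: 3 values at 7 and 11 at 22 total 263; raise one of the low values by 9 (still ≤ 21) to hit 272.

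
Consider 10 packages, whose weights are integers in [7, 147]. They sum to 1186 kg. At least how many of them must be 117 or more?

Suppose at most 10 − j of them reach 117; then j values are ≤ 116 and the rest ≤ 147.
The total is then ≤ 116·j + 147·(10 − j) = 1470 − 31j. For this to be ≥ 1186 we need j ≤ 9, so at least 10 − 9 = 1 must reach 117.
Exactly 1 works: 1 value at 147 and 9 at 116 total 1191; lower one of the high values by 5 (still ≥ 117) to hit 1186.

1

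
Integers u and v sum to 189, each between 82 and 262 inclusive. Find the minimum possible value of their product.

8774

Since u + v is fixed, pushing one of them to its bound minimizes the product.
At the endpoint u = 82, v = 189 − 82 = 107, so uv = 82 × 107 = 8774.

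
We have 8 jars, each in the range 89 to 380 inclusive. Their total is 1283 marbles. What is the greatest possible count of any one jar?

To make one jar as large as possible, make the other 7 as small as possible.
The other 7 contribute at least 7 × 89 = 623, leaving at most 1283 − 623 = 660.
But each jar is capped at 380, so the maximum is 380.
Achievable: one at 380 and the other 7 totalling 903, which fits since 7 × 89 ≤ 903 ≤ 7 × 380.

380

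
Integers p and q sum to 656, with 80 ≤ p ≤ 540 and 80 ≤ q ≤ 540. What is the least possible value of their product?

62640

pq = p(656 − p) is concave in p, so over [116, 540] it is minimized at an endpoint.
At the endpoint p = 116, q = 656 − 116 = 540, so pq = 116 × 540 = 62640.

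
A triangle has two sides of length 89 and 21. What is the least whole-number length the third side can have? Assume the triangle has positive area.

The third side must exceed |89 − 21| = 68.
The smallest integer above 68 is 69.

69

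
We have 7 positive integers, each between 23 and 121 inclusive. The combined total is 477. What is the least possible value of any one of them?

23

Minimizing one value means maximizing the remaining 6.
The other 6 can take up 6 × 121 = 726 ≥ 477 − 23, so one integer can sit at its floor of 23.
Achievable: one at 23 and the other 6 totalling 454, which fits since 6 × 23 ≤ 454 ≤ 6 × 121.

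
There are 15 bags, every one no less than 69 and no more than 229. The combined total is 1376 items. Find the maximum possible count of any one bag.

229

Maximizing one value means minimizing the remaining 14.
The other 14 contribute at least 14 × 69 = 966, leaving at most 1376 − 966 = 410.
But each bag is capped at 229, so the maximum is 229.
Achievable: one at 229 and the other 14 totalling 1147, which fits since 14 × 69 ≤ 1147 ≤ 14 × 229.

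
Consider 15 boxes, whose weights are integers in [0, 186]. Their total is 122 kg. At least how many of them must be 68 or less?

14

Let j be the number exceeding 68. Then the total is ≥ 69·j + 0·(15 − j) = 0 + 69j.
So 69j ≤ 122 and j ≤ 1; hence at least 15 − 1 = 14 are ≤ 68.
Exactly 14 works: 14 values at 0 and 1 at 69 total 69; raise one of the low values by 53 (still ≤ 68) to hit 122.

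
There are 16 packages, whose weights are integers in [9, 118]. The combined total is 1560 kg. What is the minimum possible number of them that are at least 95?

Each value short of 95 is at most 94, costing at least 118 − 94 = 24 against the maximum total of 1888.
We can afford to lose at most 1888 − 1560 = 328, so at most ⌊328/24⌋ = 13 fall short, and at least 3 are ≥ 95.
Exactly 3 works: 3 values at 118 and 13 at 94 total 1576; lower one of the high values by 16 (still ≥ 95) to hit 1560.

3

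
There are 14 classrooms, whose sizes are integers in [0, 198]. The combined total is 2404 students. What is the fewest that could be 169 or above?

2

Suppose at most 14 − j of them reach 169; then j values are ≤ 168 and the rest ≤ 198.
The total is then ≤ 168·j + 198·(14 − j) = 2772 − 30j. For this to be ≥ 2404 we need j ≤ 12, so at least 14 − 12 = 2 must reach 169.
Exactly 2 works: 2 values at 198 and 12 at 168 total 2412; lower one of the high values by 8 (still ≥ 169) to hit 2404.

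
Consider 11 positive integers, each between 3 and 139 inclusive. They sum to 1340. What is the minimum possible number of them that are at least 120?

Each value short of 120 is at most 119, costing at least 139 − 119 = 20 against the maximum total of 1529.
We can afford to lose at most 1529 − 1340 = 189, so at most ⌊189/20⌋ = 9 fall short, and at least 2 are ≥ 120.
Exactly 2 works: 2 values at 139 and 9 at 119 total 1349; lower one of the high values by 9 (still ≥ 120) to hit 1340.

2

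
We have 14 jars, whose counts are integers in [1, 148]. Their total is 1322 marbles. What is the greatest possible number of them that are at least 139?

9

Suppose k of them are at least 139. Those contribute at least 139 each and the other 14 − k at least 1 each.
So the total is at least 139k + 1(14 − k) = 14 + 138k. This must be ≤ 1322, giving k ≤ 9.
k = 9 is achieved by 9 values at 139 and 5 at 1, total 1256; add 66 to one value (staying below 139) to reach 1322.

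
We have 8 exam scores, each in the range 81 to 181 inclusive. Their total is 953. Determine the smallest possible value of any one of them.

81

Minimizing one value means maximizing the remaining 7.
The other 7 can take up 7 × 181 = 1267 ≥ 953 − 81, so one score can sit at its floor of 81.
Achievable: one at 81 and the other 7 totalling 872, which fits since 7 × 81 ≤ 872 ≤ 7 × 181.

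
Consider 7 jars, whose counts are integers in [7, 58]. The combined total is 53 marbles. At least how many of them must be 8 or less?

5

Each value above 8 is at least 9, contributing at least 9 − 7 = 2 above the floor 7.
The sum exceeds the floor total 49 by 4, so at most ⌊4/2⌋ = 2 exceed 8, and at least 5 are ≤ 8.
Exactly 5 works: 5 values at 7 and 2 at 9 total 53.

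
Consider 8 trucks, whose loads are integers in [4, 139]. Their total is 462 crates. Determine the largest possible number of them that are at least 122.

With k values at 122 or above and the rest at least 4, the sum is at least 32 + 118k.
Since the sum is 462, we need 118k ≤ 430, i.e. k ≤ 3.
k = 3 is achieved by 3 values at 122 and 5 at 4, total 386; add 76 to one value (staying below 122) to reach 462.

3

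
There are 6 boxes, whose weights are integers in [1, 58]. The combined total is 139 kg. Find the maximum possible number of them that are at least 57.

If k of the values are ≥ 57, the total is ≥ 57k + 1(6 − k).
Setting 57k + 1(6 − k) ≤ 139 gives 56k ≤ 133, so k ≤ 2.
k = 2 is achieved by 2 values at 57 and 4 at 1, total 118; add 21 to one value (staying below 57) to reach 139.

2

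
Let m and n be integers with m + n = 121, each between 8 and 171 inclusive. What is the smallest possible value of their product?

For a fixed sum, mn is smallest when m and n are as far apart as possible.
The extreme feasible split is m = 8, n = 113, giving mn = 904.

904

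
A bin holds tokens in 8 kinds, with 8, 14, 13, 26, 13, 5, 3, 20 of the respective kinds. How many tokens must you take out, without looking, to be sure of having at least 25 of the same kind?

101

In the worst case you take as many as possible of each kind without reaching 25: 8 + 14 + 13 + 24 + 13 + 5 + 3 + 20 = 100.
The next one must give 25 of some kind, so 100 + 1 = 101.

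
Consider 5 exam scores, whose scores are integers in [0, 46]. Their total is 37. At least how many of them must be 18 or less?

4

Each value above 18 is at least 19, contributing at least 19 − 0 = 19 above the floor 0.
The sum exceeds the floor total 0 by 37, so at most ⌊37/19⌋ = 1 exceed 18, and at least 4 are ≤ 18.
Exactly 4 works: 4 values at 0 and 1 at 19 total 19; raise one of the low values by 18 (still ≤ 18) to hit 37.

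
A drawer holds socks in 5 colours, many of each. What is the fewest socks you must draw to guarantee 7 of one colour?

You could draw 6 of every colour without reaching 7 of any — 30 in all.
One more forces 7 of some colour, so 30 + 1 = 31.

31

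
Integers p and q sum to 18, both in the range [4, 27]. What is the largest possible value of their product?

81

pq = p(18 − p) is maximized when p is as near 18/2 as the bounds allow.
Taking p = 9 and q = 9 (both in [4, 27]) gives pq = 81.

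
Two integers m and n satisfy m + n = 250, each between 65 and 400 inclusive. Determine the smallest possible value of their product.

mn = m(250 − m) is concave in m, so over [65, 185] it is minimized at an endpoint.
At the endpoint m = 65, n = 250 − 65 = 185, so mn = 65 × 185 = 12025.

12025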